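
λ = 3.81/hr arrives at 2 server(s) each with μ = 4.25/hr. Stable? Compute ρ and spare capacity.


Total capacity cμ = 2·4.25 = 8.50/hr
ρ = λ/(cμ) = 3.81/8.50 = 0.4482
Stable ⇔ ρ < 1: YES
Spare capacity = cμ − λ = 8.50 − 3.81 = 4.69/hr

Final: ρ = 0.4482; stable; margin = 4.69/hr


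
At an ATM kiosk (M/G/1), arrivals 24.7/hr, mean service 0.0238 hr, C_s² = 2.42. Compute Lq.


ρ = λ·E[S] = 24.7·0.0238 = 0.5879
Lq = ρ²(1+C_s²)/(2(1−ρ)) = 0.3456·(1+2.42)/(2·0.4121)
= 0.3456·3.4200/0.8243 = 1.43383

Final: 1.43383


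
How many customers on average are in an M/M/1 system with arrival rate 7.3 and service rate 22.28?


ρ = λ/μ = 7.3/22.28 = 0.3276
L = ρ/(1−ρ) = 0.3276/(1 − 0.3276) = 0.3276/0.6724 = 0.4873

Final: 0.4873


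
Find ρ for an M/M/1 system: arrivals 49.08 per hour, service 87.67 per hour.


ρ = λ/μ = 49.08/87.67 = 0.5598

Final: 0.5598


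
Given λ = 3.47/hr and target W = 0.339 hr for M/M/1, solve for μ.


W = 1/(μ−λ) ⇒ μ − λ = 1/W = 1/0.339 = 2.9499
μ = λ + 1/W = 3.47 + 2.9499 = 6.4199 per hr

Final: 6.4199 /hr


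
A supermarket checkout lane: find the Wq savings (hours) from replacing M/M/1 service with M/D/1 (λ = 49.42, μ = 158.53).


ρ = 49.42/158.53 = 0.3117
Wq(M/M/1) = ρ/(μ−λ) = 0.3117/109.11 = 0.002857 hr
Wq(M/D/1) = ρ/(2(μ−λ)) = 0.001429 hr
Savings = 0.002857 − 0.001429 = 0.001429 hr

Final: 0.001429 hr


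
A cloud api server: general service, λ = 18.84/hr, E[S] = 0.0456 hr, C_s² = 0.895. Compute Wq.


ρ = λ·E[S] = 18.84·0.0456 = 0.8591
E[S²] = E[S]²(1+C_s²) = 0.0456²·(1+0.895) = 0.003940
Wq = λ·E[S²]/(2(1−ρ)) = 18.84·0.003940/(2·0.1409) = 0.26345 hr

Final: 0.26345 hr


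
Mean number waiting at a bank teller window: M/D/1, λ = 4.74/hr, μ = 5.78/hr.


ρ = 4.74/5.78 = 0.8201
M/D/1: Lq = ρ²/(2(1−ρ)) = 0.6725/(2·0.1799) = 1.86881

Final: 1.86881


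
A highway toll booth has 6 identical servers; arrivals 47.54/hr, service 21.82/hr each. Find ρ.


ρ = λ/(cμ) = 47.54/(6·21.82) = 47.54/130.92 = 0.3631

Final: 0.3631


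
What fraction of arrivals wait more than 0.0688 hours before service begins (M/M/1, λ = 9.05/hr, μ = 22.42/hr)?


ρ = 9.05/22.42 = 0.4037
P(Wq > t) = ρ·e^{−(μ−λ)t} = 0.4037·e^{−0.9199}
= 0.4037·0.398576 = 0.160888

Final: 0.160888


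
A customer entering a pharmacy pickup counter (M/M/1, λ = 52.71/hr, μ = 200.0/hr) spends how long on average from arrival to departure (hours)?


W = 1/(μ−λ) = 1/(200.0 − 52.71) = 1/147.29 = 0.006789 hr

Final: 0.006789 hr


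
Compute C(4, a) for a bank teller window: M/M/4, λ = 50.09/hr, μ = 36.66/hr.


a = λ/μ = 1.3663; ρ = a/4 = 0.3416
P₀ = 0.253455 (from M/M/c formula)
C(c,a) = [a^c/(c!(1−ρ))]·P₀ = [3.48525/(24·0.6584)]·0.253455
= 0.22056·0.253455 = 0.055902

Final: 0.055902


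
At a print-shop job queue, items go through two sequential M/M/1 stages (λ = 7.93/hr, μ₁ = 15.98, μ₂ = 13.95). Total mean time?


Each node sees arrival rate λ = 7.93/hr (tandem ⇒ throughput preserved).
W₁ = 1/(μ₁−λ) = 1/(15.98−7.93) = 0.12422 hr
W₂ = 1/(μ₂−λ) = 1/(13.95−7.93) = 0.16611 hr
W_total = W₁ + W₂ = 0.12422 + 0.16611 = 0.29034 hr

Final: 0.29034 hr


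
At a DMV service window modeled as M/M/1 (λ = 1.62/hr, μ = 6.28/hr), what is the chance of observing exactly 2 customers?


ρ = 1.62/6.28 = 0.2580
P_n = (1−ρ)·ρ^n = (1 − 0.2580)·0.2580^2 = 0.7420·0.066544 = 0.049378

Final: 0.049378


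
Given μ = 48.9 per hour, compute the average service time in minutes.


Mean service time = 1/μ = 1/48.9 hour = 0.02045 hour
In minutes: 0.02045 × 60 = 1.2270 min

Final: 1.2270 min


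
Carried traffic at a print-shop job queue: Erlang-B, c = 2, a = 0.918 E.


B(2,0.918) = 0.180118 (Erlang-B)
Carried load = a(1 − B) = 0.918·(1 − 0.180118) = 0.918·0.819882 = 0.7527 E

Final: 0.7527 Erlangs


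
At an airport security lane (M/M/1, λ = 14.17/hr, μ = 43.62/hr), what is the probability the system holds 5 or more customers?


ρ = 14.17/43.62 = 0.3249
P(N ≥ n) = ρ^n = 0.3249^5 = 0.003618

Final: 0.003618


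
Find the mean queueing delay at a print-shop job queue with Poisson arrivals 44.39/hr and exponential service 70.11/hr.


ρ = 44.39/70.11 = 0.6331
Wq = ρ/(μ−λ) = 0.6331/(70.11 − 44.39) = 0.6331/25.72 = 0.02462 hr

Final: 0.02462 hr


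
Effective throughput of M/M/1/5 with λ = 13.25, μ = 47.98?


ρ = 0.2762; P_K = (1−ρ)ρ^5/(1−ρ^6) = 0.001163
λ_eff = λ(1 − P_K) = 13.25·(1 − 0.001163) = 13.25·0.998837 = 13.2346 /hr

Final: 13.2346 /hr


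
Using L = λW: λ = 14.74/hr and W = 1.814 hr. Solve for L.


L = λW = 14.74·1.814 = 26.7384

Final: 26.7384


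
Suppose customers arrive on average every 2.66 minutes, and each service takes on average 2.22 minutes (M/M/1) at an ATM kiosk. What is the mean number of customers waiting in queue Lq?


λ = 60/2.66 = 22.5564 /hr
μ = 60/2.22 = 27.0270 /hr
ρ = λ/μ = 22.5564/27.0270 = 0.8346
Lq = ρ²/(1−ρ) = 0.6965/0.1654 = 4.2109

Final: 4.2109


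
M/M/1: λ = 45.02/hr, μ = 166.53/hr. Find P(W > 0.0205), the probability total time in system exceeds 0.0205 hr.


W ~ Exponential(μ−λ) for M/M/1.
μ − λ = 166.53 − 45.02 = 121.5100
P(W > t) = e^{−(μ−λ)t} = e^{−2.4910} = 0.082831

Final: 0.082831


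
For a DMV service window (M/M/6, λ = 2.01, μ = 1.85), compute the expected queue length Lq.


a = λ/μ = 1.0865; ρ = a/6 = 0.1811
P₀ = 0.337389
Lq = P₀·a^c·ρ / (c!·(1−ρ)²) = 0.337389·1.64492·0.1811/(720·0.67063)
= 0.0002081

Final: 0.0002081


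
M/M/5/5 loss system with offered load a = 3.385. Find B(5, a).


B(c,a) = (a^c/c!) / Σ_{k=0}^{c} a^k/k!
a^5/5! = 3.703498
Σ terms (k=0..5): 1.00000 + 3.38500 + 5.72911 + 6.46435 + 5.47046 + 3.70350 = 25.752414
B = 3.703498/25.752414 = 0.143812

Final: 0.143812


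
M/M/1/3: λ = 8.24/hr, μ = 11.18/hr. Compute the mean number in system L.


ρ = 8.24/11.18 = 0.7370
L = ρ[1 − (K+1)ρ^K + Kρ^(K+1)] / [(1−ρ)(1−ρ^(K+1))]
Numerator: 0.7370·(1 − 4·0.400365 + 3·0.295081) = 0.209157
Denominator: (0.2630)·(0.704919) = 0.185372
L = 0.209157/0.185372 = 1.1283

Final: 1.1283


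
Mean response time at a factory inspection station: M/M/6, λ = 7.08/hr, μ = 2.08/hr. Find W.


a = 3.4038; ρ = 0.5673; P₀ = 0.032089
Lq = P₀·a^c·ρ/(c!(1−ρ)²) = 0.21004
Wq = Lq/λ = 0.21004/7.08 = 0.02967 hr
W = Wq + 1/μ = 0.02967 + 0.48077 = 0.51044 hr

Final: 0.51044 hr


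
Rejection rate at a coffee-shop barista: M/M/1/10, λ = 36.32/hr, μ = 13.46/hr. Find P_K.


ρ = λ/μ = 36.32/13.46 = 2.6984
P_K = (1−ρ)ρ^K/(1−ρ^(K+1)) = (-1.6984·20464.813897)/(1 − 55221.548346)
= -34756.734449/-55220.548346 = 0.629417

Final: 0.629417


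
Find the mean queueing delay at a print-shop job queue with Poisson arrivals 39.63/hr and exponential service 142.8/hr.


ρ = 39.63/142.8 = 0.2775
Wq = ρ/(μ−λ) = 0.2775/(142.8 − 39.63) = 0.2775/103.17 = 0.002690 hr

Final: 0.002690 hr


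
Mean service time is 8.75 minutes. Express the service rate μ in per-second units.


μ = 1/(service time) in consistent units.
1 second = 0.0166667 min, so μ = 0.0166667/8.75 = 0.001905 per second

Final: 0.001905 /sec


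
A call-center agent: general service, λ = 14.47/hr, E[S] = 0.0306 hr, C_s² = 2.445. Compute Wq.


ρ = λ·E[S] = 14.47·0.0306 = 0.4428
E[S²] = E[S]²(1+C_s²) = 0.0306²·(1+2.445) = 0.003226
Wq = λ·E[S²]/(2(1−ρ)) = 14.47·0.003226/(2·0.5572) = 0.04188 hr

Final: 0.04188 hr


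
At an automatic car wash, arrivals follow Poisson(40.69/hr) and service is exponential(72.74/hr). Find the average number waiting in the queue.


ρ = 40.69/72.74 = 0.5594
Lq = ρ²/(1−ρ) = 0.3129/0.4406 = 0.7102

Final: 0.7102


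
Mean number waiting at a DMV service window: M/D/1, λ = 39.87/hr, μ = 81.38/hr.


ρ = 39.87/81.38 = 0.4899
M/D/1: Lq = ρ²/(2(1−ρ)) = 0.2400/(2·0.5101) = 0.23528

Final: 0.23528


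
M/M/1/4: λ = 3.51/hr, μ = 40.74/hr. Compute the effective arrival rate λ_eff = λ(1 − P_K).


ρ = 0.08616; P_K = (1−ρ)ρ^4/(1−ρ^5) = 0.00005035
λ_eff = λ(1 − P_K) = 3.51·(1 − 0.00005035) = 3.51·0.999950 = 3.5098 /hr

Final: 3.5098 /hr


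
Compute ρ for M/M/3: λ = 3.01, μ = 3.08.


ρ = λ/(cμ) = 3.01/(3·3.08) = 3.01/9.24 = 0.3258

Final: 0.3258


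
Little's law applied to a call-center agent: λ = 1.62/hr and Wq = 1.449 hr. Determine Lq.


Lq = λWq = 1.62·1.449 = 2.3474

Final: 2.3474


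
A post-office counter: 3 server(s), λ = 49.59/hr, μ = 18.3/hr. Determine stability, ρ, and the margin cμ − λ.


Total capacity cμ = 3·18.3 = 54.90/hr
ρ = λ/(cμ) = 49.59/54.90 = 0.9033
Stable ⇔ ρ < 1: YES
Spare capacity = cμ − λ = 54.90 − 49.59 = 5.31/hr

Final: ρ = 0.9033; stable; margin = 5.31/hr


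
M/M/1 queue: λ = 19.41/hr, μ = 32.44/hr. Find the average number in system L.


ρ = λ/μ = 19.41/32.44 = 0.5983
L = ρ/(1−ρ) = 0.5983/(1 − 0.5983) = 0.5983/0.4017 = 1.4896

Final: 1.4896


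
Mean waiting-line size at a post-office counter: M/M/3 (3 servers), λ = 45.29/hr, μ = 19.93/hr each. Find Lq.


a = λ/μ = 2.2725; ρ = a/3 = 0.7575
P₀ = 0.071843
Lq = P₀·a^c·ρ / (c!·(1−ρ)²) = 0.071843·11.73505·0.7575/(6·0.05881)
= 1.80972

Final: 1.80972


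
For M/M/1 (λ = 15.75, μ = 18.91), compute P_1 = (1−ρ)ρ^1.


ρ = 15.75/18.91 = 0.8329
P_n = (1−ρ)·ρ^n = (1 − 0.8329)·0.8329^1 = 0.1671·0.832893 = 0.139182

Final: 0.139182


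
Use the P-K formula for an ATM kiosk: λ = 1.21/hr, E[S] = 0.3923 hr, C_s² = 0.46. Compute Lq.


ρ = λ·E[S] = 1.21·0.3923 = 0.4747
Lq = ρ²(1+C_s²)/(2(1−ρ)) = 0.2253·(1+0.46)/(2·0.5253)
= 0.2253·1.4600/1.0506 = 0.31312

Final: 0.31312


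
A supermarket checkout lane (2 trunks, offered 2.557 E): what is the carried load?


B(2,2.557) = 0.478914 (Erlang-B)
Carried load = a(1 − B) = 2.557·(1 − 0.478914) = 2.557·0.521086 = 1.3324 E

Final: 1.3324 Erlangs


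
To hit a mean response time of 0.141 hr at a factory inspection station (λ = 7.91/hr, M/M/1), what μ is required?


W = 1/(μ−λ) ⇒ μ − λ = 1/W = 1/0.141 = 7.0922
μ = λ + 1/W = 7.91 + 7.0922 = 15.0022 per hr

Final: 15.0022 /hr


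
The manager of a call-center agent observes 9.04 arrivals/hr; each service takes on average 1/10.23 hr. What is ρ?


ρ = λ/μ = 9.04/10.23 = 0.8837

Final: 0.8837


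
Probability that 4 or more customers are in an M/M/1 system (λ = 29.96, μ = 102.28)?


ρ = 29.96/102.28 = 0.2929
P(N ≥ n) = ρ^n = 0.2929^4 = 0.007362

Final: 0.007362


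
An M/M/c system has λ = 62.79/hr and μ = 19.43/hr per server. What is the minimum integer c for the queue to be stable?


Stability requires cμ > λ ⇔ c > λ/μ.
λ/μ = 62.79/19.43 = 3.2316
Minimum integer c = ⌊3.2316⌋ + 1 = 4
Check: 4·19.43 = 77.72 > 62.79, while 3·19.43 = 58.29 ≤ 62.79

Final: 4 servers


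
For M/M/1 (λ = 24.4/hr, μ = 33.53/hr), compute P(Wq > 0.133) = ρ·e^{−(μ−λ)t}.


ρ = 24.4/33.53 = 0.7277
P(Wq > t) = ρ·e^{−(μ−λ)t} = 0.7277·e^{−1.2143}
= 0.7277·0.296921 = 0.216071

Final: 0.216071


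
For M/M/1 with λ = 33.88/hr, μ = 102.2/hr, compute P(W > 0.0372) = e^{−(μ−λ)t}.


W ~ Exponential(μ−λ) for M/M/1.
μ − λ = 102.2 − 33.88 = 68.3200
P(W > t) = e^{−(μ−λ)t} = e^{−2.5415} = 0.078748

Final: 0.078748


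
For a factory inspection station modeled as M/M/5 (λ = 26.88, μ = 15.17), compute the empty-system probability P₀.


a = λ/μ = 26.88/15.17 = 1.7719; ρ = a/c = 0.3544
Σ_{k=0}^{4} a^k/k! (terms k=0..4) = 1.00000 + 1.77192 + 1.56985 + 0.92721 + 0.41074 = 5.67972
Tail: a^5/(5!(1−ρ)) = 17.46700/(120·0.6456) = 0.22546
P₀ = 1/(5.67972 + 0.22546) = 1/5.90517 = 0.169343

Final: 0.169343


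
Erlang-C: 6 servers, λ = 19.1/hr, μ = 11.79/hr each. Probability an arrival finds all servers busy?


a = λ/μ = 1.6200; ρ = a/6 = 0.2700
P₀ = 0.197815 (from M/M/c formula)
C(c,a) = [a^c/(c!(1−ρ))]·P₀ = [18.07663/(720·0.7300)]·0.197815
= 0.03439·0.197815 = 0.006803

Final: 0.006803


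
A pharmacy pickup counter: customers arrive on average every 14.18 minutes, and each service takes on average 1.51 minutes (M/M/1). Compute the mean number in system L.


λ = 60/14.18 = 4.2313 /hr
μ = 60/1.51 = 39.7351 /hr
ρ = λ/μ = 4.2313/39.7351 = 0.1065
L = ρ/(1−ρ) = 0.1065/0.8935 = 0.1192

Final: 0.1192


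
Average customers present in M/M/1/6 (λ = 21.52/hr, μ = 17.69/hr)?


ρ = 21.52/17.69 = 1.2165
L = ρ[1 − (K+1)ρ^K + Kρ^(K+1)] / [(1−ρ)(1−ρ^(K+1))]
Numerator: 1.2165·(1 − 7·3.241057 + 6·3.942766) = 2.395547
Denominator: (-0.2165)·(-2.942766) = 0.637128
L = 2.395547/0.637128 = 3.7599

Final: 3.7599


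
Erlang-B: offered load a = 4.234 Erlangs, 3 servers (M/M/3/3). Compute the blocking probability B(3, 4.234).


B(c,a) = (a^c/c!) / Σ_{k=0}^{c} a^k/k!
a^3/3! = 12.650314
Σ terms (k=0..3): 1.00000 + 4.23400 + 8.96338 + 12.65031 = 26.847692
B = 12.650314/26.847692 = 0.471188

Final: 0.471188


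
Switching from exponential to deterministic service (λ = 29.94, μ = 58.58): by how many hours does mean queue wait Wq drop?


ρ = 29.94/58.58 = 0.5111
Wq(M/M/1) = ρ/(μ−λ) = 0.5111/28.64 = 0.01785 hr
Wq(M/D/1) = ρ/(2(μ−λ)) = 0.008923 hr
Savings = 0.01785 − 0.008923 = 0.008923 hr

Final: 0.008923 hr


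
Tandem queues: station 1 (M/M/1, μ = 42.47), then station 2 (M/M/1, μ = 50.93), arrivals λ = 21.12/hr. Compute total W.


Each node sees arrival rate λ = 21.12/hr (tandem ⇒ throughput preserved).
W₁ = 1/(μ₁−λ) = 1/(42.47−21.12) = 0.04684 hr
W₂ = 1/(μ₂−λ) = 1/(50.93−21.12) = 0.03355 hr
W_total = W₁ + W₂ = 0.04684 + 0.03355 = 0.08038 hr

Final: 0.08038 hr


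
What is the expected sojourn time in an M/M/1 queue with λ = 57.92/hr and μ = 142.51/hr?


W = 1/(μ−λ) = 1/(142.51 − 57.92) = 1/84.59 = 0.01182 hr

Final: 0.01182 hr


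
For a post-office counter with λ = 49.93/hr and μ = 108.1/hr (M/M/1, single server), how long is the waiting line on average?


ρ = 49.93/108.1 = 0.4619
Lq = ρ²/(1−ρ) = 0.2133/0.5381 = 0.3965

Final: 0.3965


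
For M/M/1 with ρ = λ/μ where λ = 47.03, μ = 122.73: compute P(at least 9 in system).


ρ = 47.03/122.73 = 0.3832
P(N ≥ n) = ρ^n = 0.3832^9 = 0.0001782

Final: 0.0001782


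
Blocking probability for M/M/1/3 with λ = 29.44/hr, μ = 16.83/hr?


ρ = λ/μ = 29.44/16.83 = 1.7493
P_K = (1−ρ)ρ^K/(1−ρ^(K+1)) = (-0.7493·5.352554)/(1 − 9.362994)
= -4.010440/-8.362994 = 0.479546

Final: 0.479546


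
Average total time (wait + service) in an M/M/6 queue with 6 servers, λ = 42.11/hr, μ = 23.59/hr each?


a = 1.7851; ρ = 0.2975; P₀ = 0.167660
Lq = P₀·a^c·ρ/(c!(1−ρ)²) = 0.004542
Wq = Lq/λ = 0.004542/42.11 = 0.0001079 hr
W = Wq + 1/μ = 0.0001079 + 0.04239 = 0.04250 hr

Final: 0.04250 hr


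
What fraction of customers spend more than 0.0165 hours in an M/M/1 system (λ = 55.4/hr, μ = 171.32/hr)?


W ~ Exponential(μ−λ) for M/M/1.
μ − λ = 171.32 − 55.4 = 115.9200
P(W > t) = e^{−(μ−λ)t} = e^{−1.9127} = 0.147684

Final: 0.147684


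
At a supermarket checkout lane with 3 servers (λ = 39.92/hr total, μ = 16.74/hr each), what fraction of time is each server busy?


ρ = λ/(cμ) = 39.92/(3·16.74) = 39.92/50.22 = 0.7949

Final: 0.7949


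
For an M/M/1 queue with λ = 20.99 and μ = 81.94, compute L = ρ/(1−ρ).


ρ = λ/μ = 20.99/81.94 = 0.2562
L = ρ/(1−ρ) = 0.2562/(1 − 0.2562) = 0.2562/0.7438 = 0.3444

Final: 0.3444


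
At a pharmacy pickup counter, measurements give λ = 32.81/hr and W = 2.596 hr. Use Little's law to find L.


L = λW = 32.81·2.596 = 85.1748

Final: 85.1748


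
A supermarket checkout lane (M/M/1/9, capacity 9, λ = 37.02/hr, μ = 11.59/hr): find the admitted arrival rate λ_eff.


ρ = 3.1941; P_K = (1−ρ)ρ^9/(1−ρ^10) = 0.686932
λ_eff = λ(1 − P_K) = 37.02·(1 − 0.686932) = 37.02·0.313068 = 11.5898 /hr

Final: 11.5898 /hr


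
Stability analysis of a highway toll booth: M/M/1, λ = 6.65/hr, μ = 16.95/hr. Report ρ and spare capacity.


Total capacity cμ = 1·16.95 = 16.95/hr
ρ = λ/(cμ) = 6.65/16.95 = 0.3923
Stable ⇔ ρ < 1: YES
Spare capacity = cμ − λ = 16.95 − 6.65 = 10.30/hr

Final: ρ = 0.3923; stable; margin = 10.30/hr


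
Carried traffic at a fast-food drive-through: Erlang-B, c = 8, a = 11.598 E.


B(8,11.598) = 0.407138 (Erlang-B)
Carried load = a(1 − B) = 11.598·(1 − 0.407138) = 11.598·0.592862 = 6.8760 E

Final: 6.8760 Erlangs


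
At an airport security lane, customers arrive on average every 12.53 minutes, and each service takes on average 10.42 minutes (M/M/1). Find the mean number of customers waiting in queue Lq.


λ = 60/12.53 = 4.7885 /hr
μ = 60/10.42 = 5.7582 /hr
ρ = λ/μ = 4.7885/5.7582 = 0.8316
Lq = ρ²/(1−ρ) = 0.6916/0.1684 = 4.1068

Final: 4.1068


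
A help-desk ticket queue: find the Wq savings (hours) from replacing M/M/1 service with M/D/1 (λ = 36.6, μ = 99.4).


ρ = 36.6/99.4 = 0.3682
Wq(M/M/1) = ρ/(μ−λ) = 0.3682/62.80 = 0.005863 hr
Wq(M/D/1) = ρ/(2(μ−λ)) = 0.002932 hr
Savings = 0.005863 − 0.002932 = 0.002932 hr

Final: 0.002932 hr


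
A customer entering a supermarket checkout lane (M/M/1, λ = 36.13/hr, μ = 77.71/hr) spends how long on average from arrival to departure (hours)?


W = 1/(μ−λ) = 1/(77.71 − 36.13) = 1/41.58 = 0.02405 hr

Final: 0.02405 hr


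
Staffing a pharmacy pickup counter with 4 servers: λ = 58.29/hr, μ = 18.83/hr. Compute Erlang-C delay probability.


a = λ/μ = 3.0956; ρ = a/4 = 0.7739
P₀ = 0.032517 (from M/M/c formula)
C(c,a) = [a^c/(c!(1−ρ))]·P₀ = [91.82796/(24·0.2261)]·0.032517
= 16.92230·0.032517 = 0.550260

Final: 0.550260


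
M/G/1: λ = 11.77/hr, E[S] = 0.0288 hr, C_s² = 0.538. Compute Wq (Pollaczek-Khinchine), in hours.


ρ = λ·E[S] = 11.77·0.0288 = 0.3390
E[S²] = E[S]²(1+C_s²) = 0.0288²·(1+0.538) = 0.001276
Wq = λ·E[S²]/(2(1−ρ)) = 11.77·0.001276/(2·0.6610) = 0.01136 hr

Final: 0.01136 hr


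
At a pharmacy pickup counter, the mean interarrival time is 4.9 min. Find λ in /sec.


λ = 1/(interarrival time) in consistent units.
1 second = 0.0166667 min, so λ = 0.0166667/4.9 = 0.003401 per second

Final: 0.003401 /sec


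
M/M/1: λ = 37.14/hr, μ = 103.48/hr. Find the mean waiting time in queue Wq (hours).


ρ = 37.14/103.48 = 0.3589
Wq = ρ/(μ−λ) = 0.3589/(103.48 − 37.14) = 0.3589/66.34 = 0.005410 hr

Final: 0.005410 hr


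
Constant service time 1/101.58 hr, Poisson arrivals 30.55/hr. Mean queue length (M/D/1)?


ρ = 30.55/101.58 = 0.3007
M/D/1: Lq = ρ²/(2(1−ρ)) = 0.09045/(2·0.6993) = 0.06468

Final: 0.06468


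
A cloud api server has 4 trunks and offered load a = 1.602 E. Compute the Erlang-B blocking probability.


B(c,a) = (a^c/c!) / Σ_{k=0}^{c} a^k/k!
a^4/4! = 0.274435
Σ terms (k=0..4): 1.00000 + 1.60200 + 1.28320 + 0.68523 + 0.27443 = 4.844866
B = 0.274435/4.844866 = 0.056644

Final: 0.056644


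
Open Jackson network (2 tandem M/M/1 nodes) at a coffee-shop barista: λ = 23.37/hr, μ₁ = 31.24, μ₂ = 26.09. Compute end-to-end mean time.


Each node sees arrival rate λ = 23.37/hr (tandem ⇒ throughput preserved).
W₁ = 1/(μ₁−λ) = 1/(31.24−23.37) = 0.12706 hr
W₂ = 1/(μ₂−λ) = 1/(26.09−23.37) = 0.36765 hr
W_total = W₁ + W₂ = 0.12706 + 0.36765 = 0.49471 hr

Final: 0.49471 hr


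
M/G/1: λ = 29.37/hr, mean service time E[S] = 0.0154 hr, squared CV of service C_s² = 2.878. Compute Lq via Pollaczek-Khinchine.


ρ = λ·E[S] = 29.37·0.0154 = 0.4523
Lq = ρ²(1+C_s²)/(2(1−ρ)) = 0.2046·(1+2.878)/(2·0.5477)
= 0.2046·3.8780/1.0954 = 0.72424

Final: 0.72424


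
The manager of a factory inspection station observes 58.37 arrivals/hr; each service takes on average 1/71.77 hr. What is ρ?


ρ = λ/μ = 58.37/71.77 = 0.8133

Final: 0.8133


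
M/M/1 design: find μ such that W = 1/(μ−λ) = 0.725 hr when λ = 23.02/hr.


W = 1/(μ−λ) ⇒ μ − λ = 1/W = 1/0.725 = 1.3793
μ = λ + 1/W = 23.02 + 1.3793 = 24.3993 per hr

Final: 24.3993 /hr


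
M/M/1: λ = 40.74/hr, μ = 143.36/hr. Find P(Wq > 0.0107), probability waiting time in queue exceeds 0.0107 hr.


ρ = 40.74/143.36 = 0.2842
P(Wq > t) = ρ·e^{−(μ−λ)t} = 0.2842·e^{−1.0980}
= 0.2842·0.333526 = 0.094781

Final: 0.094781


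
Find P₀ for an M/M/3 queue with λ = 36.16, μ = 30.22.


a = λ/μ = 36.16/30.22 = 1.1966; ρ = a/c = 0.3989
Σ_{k=0}^{2} a^k/k! (terms k=0..2) = 1.00000 + 1.19656 + 0.71588 = 2.91243
Tail: a^3/(3!(1−ρ)) = 1.71318/(6·0.6011) = 0.47497
P₀ = 1/(2.91243 + 0.47497) = 1/3.38741 = 0.295211

Final: 0.295211


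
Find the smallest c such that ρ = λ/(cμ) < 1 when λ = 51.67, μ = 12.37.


Stability requires cμ > λ ⇔ c > λ/μ.
λ/μ = 51.67/12.37 = 4.1770
Minimum integer c = ⌊4.1770⌋ + 1 = 5
Check: 5·12.37 = 61.85 > 51.67, while 4·12.37 = 49.48 ≤ 51.67

Final: 5 servers


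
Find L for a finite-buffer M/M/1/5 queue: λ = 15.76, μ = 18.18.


ρ = 15.76/18.18 = 0.8669
L = ρ[1 − (K+1)ρ^K + Kρ^(K+1)] / [(1−ρ)(1−ρ^(K+1))]
Numerator: 0.8669·(1 − 6·0.489566 + 5·0.424399) = 0.160022
Denominator: (0.1331)·(0.575601) = 0.076620
L = 0.160022/0.076620 = 2.0885

Final: 2.0885


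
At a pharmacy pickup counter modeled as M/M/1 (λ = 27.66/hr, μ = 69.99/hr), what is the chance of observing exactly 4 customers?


ρ = 27.66/69.99 = 0.3952
P_n = (1−ρ)·ρ^n = (1 − 0.3952)·0.3952^4 = 0.6048·0.024393 = 0.014753

Final: 0.014753


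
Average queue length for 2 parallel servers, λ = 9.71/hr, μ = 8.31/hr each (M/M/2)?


a = λ/μ = 1.1685; ρ = a/2 = 0.5842
P₀ = 0.262438
Lq = P₀·a^c·ρ / (c!·(1−ρ)²) = 0.262438·1.36533·0.5842/(2·0.17286)
= 0.60552

Final: 0.60552


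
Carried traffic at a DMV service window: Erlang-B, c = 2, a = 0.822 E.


B(2,0.822) = 0.156420 (Erlang-B)
Carried load = a(1 − B) = 0.822·(1 − 0.156420) = 0.822·0.843580 = 0.6934 E

Final: 0.6934 Erlangs


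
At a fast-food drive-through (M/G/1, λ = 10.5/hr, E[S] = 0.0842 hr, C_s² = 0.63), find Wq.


ρ = λ·E[S] = 10.5·0.0842 = 0.8841
E[S²] = E[S]²(1+C_s²) = 0.0842²·(1+0.63) = 0.011556
Wq = λ·E[S²]/(2(1−ρ)) = 10.5·0.011556/(2·0.1159) = 0.52347 hr

Final: 0.52347 hr


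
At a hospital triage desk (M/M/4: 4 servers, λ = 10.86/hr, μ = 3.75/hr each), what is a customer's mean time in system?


a = 2.8960; ρ = 0.7240; P₀ = 0.043944
Lq = P₀·a^c·ρ/(c!(1−ρ)²) = 1.22406
Wq = Lq/λ = 1.22406/10.86 = 0.11271 hr
W = Wq + 1/μ = 0.11271 + 0.26667 = 0.37938 hr

Final: 0.37938 hr


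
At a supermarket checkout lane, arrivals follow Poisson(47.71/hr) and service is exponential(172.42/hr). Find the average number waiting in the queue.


ρ = 47.71/172.42 = 0.2767
Lq = ρ²/(1−ρ) = 0.07657/0.7233 = 0.1059

Final: 0.1059


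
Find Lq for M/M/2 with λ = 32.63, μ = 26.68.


a = λ/μ = 1.2230; ρ = a/2 = 0.6115
P₀ = 0.241075
Lq = P₀·a^c·ρ / (c!·(1−ρ)²) = 0.241075·1.49576·0.6115/(2·0.15093)
= 0.73050

Final: 0.73050


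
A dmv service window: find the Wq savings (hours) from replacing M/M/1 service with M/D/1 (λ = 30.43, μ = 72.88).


ρ = 30.43/72.88 = 0.4175
Wq(M/M/1) = ρ/(μ−λ) = 0.4175/42.45 = 0.009836 hr
Wq(M/D/1) = ρ/(2(μ−λ)) = 0.004918 hr
Savings = 0.009836 − 0.004918 = 0.004918 hr

Final: 0.004918 hr


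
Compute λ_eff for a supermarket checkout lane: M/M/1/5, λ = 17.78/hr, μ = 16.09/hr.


ρ = 1.1050; P_K = (1−ρ)ρ^5/(1−ρ^6) = 0.210858
λ_eff = λ(1 − P_K) = 17.78·(1 − 0.210858) = 17.78·0.789142 = 14.0309 /hr

Final: 14.0309 /hr


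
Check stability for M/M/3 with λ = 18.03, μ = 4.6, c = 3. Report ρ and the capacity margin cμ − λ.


Total capacity cμ = 3·4.6 = 13.80/hr
ρ = λ/(cμ) = 18.03/13.80 = 1.3065
Stable ⇔ ρ < 1: NO
Spare capacity = cμ − λ = 13.80 − 18.03 = -4.23/hr

Final: ρ = 1.3065; unstable; margin = -4.23/hr


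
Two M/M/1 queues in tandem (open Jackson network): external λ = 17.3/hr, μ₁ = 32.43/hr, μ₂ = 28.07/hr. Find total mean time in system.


Each node sees arrival rate λ = 17.3/hr (tandem ⇒ throughput preserved).
W₁ = 1/(μ₁−λ) = 1/(32.43−17.3) = 0.06609 hr
W₂ = 1/(μ₂−λ) = 1/(28.07−17.3) = 0.09285 hr
W_total = W₁ + W₂ = 0.06609 + 0.09285 = 0.15894 hr

Final: 0.15894 hr


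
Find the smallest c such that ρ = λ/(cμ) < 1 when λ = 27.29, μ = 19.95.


Stability requires cμ > λ ⇔ c > λ/μ.
λ/μ = 27.29/19.95 = 1.3679
Minimum integer c = ⌊1.3679⌋ + 1 = 2
Check: 2·19.95 = 39.90 > 27.29, while 1·19.95 = 19.95 ≤ 27.29

Final: 2 servers


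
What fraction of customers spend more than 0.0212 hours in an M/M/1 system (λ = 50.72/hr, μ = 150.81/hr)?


W ~ Exponential(μ−λ) for M/M/1.
μ − λ = 150.81 − 50.72 = 100.0900
P(W > t) = e^{−(μ−λ)t} = e^{−2.1219} = 0.119803

Final: 0.119803


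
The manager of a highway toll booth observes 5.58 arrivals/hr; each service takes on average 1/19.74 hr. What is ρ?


ρ = λ/μ = 5.58/19.74 = 0.2827

Final: 0.2827


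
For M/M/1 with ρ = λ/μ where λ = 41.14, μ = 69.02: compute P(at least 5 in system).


ρ = 41.14/69.02 = 0.5961
P(N ≥ n) = ρ^n = 0.5961^5 = 0.075240

Final: 0.075240


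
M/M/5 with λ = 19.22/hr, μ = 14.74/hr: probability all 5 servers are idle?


a = λ/μ = 19.22/14.74 = 1.3039; ρ = a/c = 0.2608
Σ_{k=0}^{4} a^k/k! (terms k=0..4) = 1.00000 + 1.30393 + 0.85012 + 0.36950 + 0.12045 = 3.64401
Tail: a^5/(5!(1−ρ)) = 3.76946/(120·0.7392) = 0.04249
P₀ = 1/(3.64401 + 0.04249) = 1/3.68651 = 0.271260

Final: 0.271260


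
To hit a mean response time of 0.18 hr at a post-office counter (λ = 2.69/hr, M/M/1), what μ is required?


W = 1/(μ−λ) ⇒ μ − λ = 1/W = 1/0.18 = 5.5556
μ = λ + 1/W = 2.69 + 5.5556 = 8.2456 per hr

Final: 8.2456 /hr


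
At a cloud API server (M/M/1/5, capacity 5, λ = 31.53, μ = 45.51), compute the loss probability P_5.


ρ = λ/μ = 31.53/45.51 = 0.6928
P_K = (1−ρ)ρ^K/(1−ρ^(K+1)) = (0.3072·0.159619)/(1 − 0.110587)
= 0.049033/0.889413 = 0.055129

Final: 0.055129


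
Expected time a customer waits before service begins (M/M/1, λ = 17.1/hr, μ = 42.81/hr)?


ρ = 17.1/42.81 = 0.3994
Wq = ρ/(μ−λ) = 0.3994/(42.81 − 17.1) = 0.3994/25.71 = 0.01554 hr

Final: 0.01554 hr


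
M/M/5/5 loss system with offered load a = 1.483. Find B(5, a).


B(c,a) = (a^c/c!) / Σ_{k=0}^{c} a^k/k!
a^5/5! = 0.059776
Σ terms (k=0..5): 1.00000 + 1.48300 + 1.09964 + 0.54359 + 0.20154 + 0.05978 = 4.387547
B = 0.059776/4.387547 = 0.013624

Final: 0.013624


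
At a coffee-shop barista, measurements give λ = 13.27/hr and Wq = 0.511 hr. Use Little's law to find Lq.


Lq = λWq = 13.27·0.511 = 6.7810

Final: 6.7810


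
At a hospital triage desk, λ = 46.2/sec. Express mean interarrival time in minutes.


Mean interarrival time = 1/λ = 1/46.2 second = 0.02165 second
In minutes: 0.02165 × 0.0166667 = 0.0003608 min

Final: 0.0003608 min


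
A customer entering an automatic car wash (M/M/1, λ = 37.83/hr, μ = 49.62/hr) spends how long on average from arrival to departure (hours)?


W = 1/(μ−λ) = 1/(49.62 − 37.83) = 1/11.79 = 0.08482 hr

Final: 0.08482 hr


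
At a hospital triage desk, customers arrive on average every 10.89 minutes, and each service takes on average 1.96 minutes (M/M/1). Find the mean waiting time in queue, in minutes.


λ = 60/10.89 = 5.5096 /hr
μ = 60/1.96 = 30.6122 /hr
ρ = λ/μ = 5.5096/30.6122 = 0.1800
Wq = ρ/(μ−λ) = 0.1800/(30.6122−5.5096) = 0.007170 hr
In minutes: 0.007170·60 = 0.4302 min

Final: 0.4302 min


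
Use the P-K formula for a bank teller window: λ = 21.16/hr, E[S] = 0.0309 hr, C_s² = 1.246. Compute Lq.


ρ = λ·E[S] = 21.16·0.0309 = 0.6538
Lq = ρ²(1+C_s²)/(2(1−ρ)) = 0.4275·(1+1.246)/(2·0.3462)
= 0.4275·2.2460/0.6923 = 1.38694

Final: 1.38694


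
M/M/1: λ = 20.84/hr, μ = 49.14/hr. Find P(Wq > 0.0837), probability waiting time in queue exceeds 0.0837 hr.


ρ = 20.84/49.14 = 0.4241
P(Wq > t) = ρ·e^{−(μ−λ)t} = 0.4241·e^{−2.3687}
= 0.4241·0.093601 = 0.039696

Final: 0.039696


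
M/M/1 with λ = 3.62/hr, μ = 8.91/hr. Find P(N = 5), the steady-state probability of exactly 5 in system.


ρ = 3.62/8.91 = 0.4063
P_n = (1−ρ)·ρ^n = (1 − 0.4063)·0.4063^5 = 0.5937·0.011070 = 0.006573

Final: 0.006573


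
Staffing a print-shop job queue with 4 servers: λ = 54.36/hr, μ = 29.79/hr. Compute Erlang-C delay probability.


a = λ/μ = 1.8248; ρ = a/4 = 0.4562
P₀ = 0.157433 (from M/M/c formula)
C(c,a) = [a^c/(c!(1−ρ))]·P₀ = [11.08755/(24·0.5438)]·0.157433
= 0.84953·0.157433 = 0.133745

Final: 0.133745


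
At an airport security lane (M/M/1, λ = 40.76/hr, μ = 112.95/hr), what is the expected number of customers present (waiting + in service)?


ρ = λ/μ = 40.76/112.95 = 0.3609
L = ρ/(1−ρ) = 0.3609/(1 − 0.3609) = 0.3609/0.6391 = 0.5646

Final: 0.5646


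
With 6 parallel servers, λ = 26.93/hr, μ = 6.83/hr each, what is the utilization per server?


ρ = λ/(cμ) = 26.93/(6·6.83) = 26.93/40.98 = 0.6571

Final: 0.6571


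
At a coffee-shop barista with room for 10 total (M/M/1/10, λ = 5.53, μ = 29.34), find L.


ρ = 5.53/29.34 = 0.1885
L = ρ[1 − (K+1)ρ^K + Kρ^(K+1)] / [(1−ρ)(1−ρ^(K+1))]
Numerator: 0.1885·(1 − 11·0.00000005658 + 10·0.00000001066) = 0.188480
Denominator: (0.8115)·(1.000000) = 0.811520
L = 0.188480/0.811520 = 0.2323

Final: 0.2323


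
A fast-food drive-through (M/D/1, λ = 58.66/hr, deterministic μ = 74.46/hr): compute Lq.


ρ = 58.66/74.46 = 0.7878
M/D/1: Lq = ρ²/(2(1−ρ)) = 0.6206/(2·0.2122) = 1.46243

Final: 1.46243


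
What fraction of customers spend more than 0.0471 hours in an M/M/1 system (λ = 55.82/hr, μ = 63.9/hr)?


W ~ Exponential(μ−λ) for M/M/1.
μ − λ = 63.9 − 55.82 = 8.0800
P(W > t) = e^{−(μ−λ)t} = e^{−0.3806} = 0.683473

Final: 0.683473


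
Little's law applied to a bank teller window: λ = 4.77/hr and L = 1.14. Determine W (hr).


W = L/λ = 1.14/4.77 = 0.2390 hr

Final: 0.2390 hr


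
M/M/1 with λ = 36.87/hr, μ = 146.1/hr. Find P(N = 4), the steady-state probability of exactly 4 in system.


ρ = 36.87/146.1 = 0.2524
P_n = (1−ρ)·ρ^n = (1 − 0.2524)·0.2524^4 = 0.7476·0.004056 = 0.003032

Final: 0.003032


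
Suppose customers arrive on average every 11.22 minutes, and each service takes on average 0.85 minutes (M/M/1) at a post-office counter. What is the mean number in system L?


λ = 60/11.22 = 5.3476 /hr
μ = 60/0.85 = 70.5882 /hr
ρ = λ/μ = 5.3476/70.5882 = 0.07576
L = ρ/(1−ρ) = 0.07576/0.9242 = 0.08197

Final: 0.08197


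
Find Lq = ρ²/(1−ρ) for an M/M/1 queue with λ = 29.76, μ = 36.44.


ρ = 29.76/36.44 = 0.8167
Lq = ρ²/(1−ρ) = 0.6670/0.1833 = 3.6384

Final: 3.6384


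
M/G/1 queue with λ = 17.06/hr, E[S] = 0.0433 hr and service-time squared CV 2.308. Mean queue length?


ρ = λ·E[S] = 17.06·0.0433 = 0.7387
Lq = ρ²(1+C_s²)/(2(1−ρ)) = 0.5457·(1+2.308)/(2·0.2613)
= 0.5457·3.3080/0.5226 = 3.45403

Final: 3.45403


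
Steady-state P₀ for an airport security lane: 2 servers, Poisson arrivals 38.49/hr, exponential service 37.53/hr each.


a = λ/μ = 38.49/37.53 = 1.0256; ρ = a/c = 0.5128
Σ_{k=0}^{1} a^k/k! (terms k=0..1) = 1.00000 + 1.02558 = 2.02558
Tail: a^2/(2!(1−ρ)) = 1.05181/(2·0.4872) = 1.07942
P₀ = 1/(2.02558 + 1.07942) = 1/3.10500 = 0.322061

Final: 0.322061


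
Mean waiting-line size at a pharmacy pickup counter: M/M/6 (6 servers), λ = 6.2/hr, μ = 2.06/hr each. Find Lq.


a = λ/μ = 3.0097; ρ = a/6 = 0.5016
P₀ = 0.048471
Lq = P₀·a^c·ρ / (c!·(1−ρ)²) = 0.048471·743.27036·0.5016/(720·0.24838)
= 0.10105

Final: 0.10105


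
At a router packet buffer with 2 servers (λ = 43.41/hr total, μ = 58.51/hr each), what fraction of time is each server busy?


ρ = λ/(cμ) = 43.41/(2·58.51) = 43.41/117.02 = 0.3710

Final: 0.3710


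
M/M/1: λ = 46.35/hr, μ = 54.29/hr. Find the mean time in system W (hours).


W = 1/(μ−λ) = 1/(54.29 − 46.35) = 1/7.94 = 0.1259 hr

Final: 0.1259 hr


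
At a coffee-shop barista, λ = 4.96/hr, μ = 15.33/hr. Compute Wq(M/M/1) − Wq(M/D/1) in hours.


ρ = 4.96/15.33 = 0.3235
Wq(M/M/1) = ρ/(μ−λ) = 0.3235/10.37 = 0.03120 hr
Wq(M/D/1) = ρ/(2(μ−λ)) = 0.01560 hr
Savings = 0.03120 − 0.01560 = 0.01560 hr

Final: 0.01560 hr


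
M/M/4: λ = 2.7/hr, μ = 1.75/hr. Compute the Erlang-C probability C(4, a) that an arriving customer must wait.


a = λ/μ = 1.5429; ρ = a/4 = 0.3857
P₀ = 0.211438 (from M/M/c formula)
C(c,a) = [a^c/(c!(1−ρ))]·P₀ = [5.66634/(24·0.6143)]·0.211438
= 0.38434·0.211438 = 0.081265

Final: 0.081265


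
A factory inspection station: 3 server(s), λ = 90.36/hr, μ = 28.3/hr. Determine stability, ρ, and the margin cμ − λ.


Total capacity cμ = 3·28.3 = 84.90/hr
ρ = λ/(cμ) = 90.36/84.90 = 1.0643
Stable ⇔ ρ < 1: NO
Spare capacity = cμ − λ = 84.90 − 90.36 = -5.46/hr

Final: ρ = 1.0643; unstable; margin = -5.46/hr


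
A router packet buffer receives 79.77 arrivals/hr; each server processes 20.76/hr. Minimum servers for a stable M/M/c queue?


Stability requires cμ > λ ⇔ c > λ/μ.
λ/μ = 79.77/20.76 = 3.8425
Minimum integer c = ⌊3.8425⌋ + 1 = 4
Check: 4·20.76 = 83.04 > 79.77, while 3·20.76 = 62.28 ≤ 79.77

Final: 4 servers


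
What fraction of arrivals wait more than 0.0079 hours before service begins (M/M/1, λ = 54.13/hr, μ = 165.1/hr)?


ρ = 54.13/165.1 = 0.3279
P(Wq > t) = ρ·e^{−(μ−λ)t} = 0.3279·e^{−0.8767}
= 0.3279·0.416169 = 0.136446

Final: 0.136446


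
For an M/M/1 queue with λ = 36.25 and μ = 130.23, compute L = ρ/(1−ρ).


ρ = λ/μ = 36.25/130.23 = 0.2784
L = ρ/(1−ρ) = 0.2784/(1 − 0.2784) = 0.2784/0.7216 = 0.3857

Final: 0.3857


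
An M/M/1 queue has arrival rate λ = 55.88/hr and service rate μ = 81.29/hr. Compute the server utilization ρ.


ρ = λ/μ = 55.88/81.29 = 0.6874

Final: 0.6874


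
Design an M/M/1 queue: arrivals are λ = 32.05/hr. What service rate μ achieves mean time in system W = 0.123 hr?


W = 1/(μ−λ) ⇒ μ − λ = 1/W = 1/0.123 = 8.1301
μ = λ + 1/W = 32.05 + 8.1301 = 40.1801 per hr

Final: 40.1801 /hr


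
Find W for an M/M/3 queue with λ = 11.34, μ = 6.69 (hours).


a = 1.6951; ρ = 0.5650; P₀ = 0.166727
Lq = P₀·a^c·ρ/(c!(1−ρ)²) = 0.40415
Wq = Lq/λ = 0.40415/11.34 = 0.03564 hr
W = Wq + 1/μ = 0.03564 + 0.14948 = 0.18512 hr

Final: 0.18512 hr


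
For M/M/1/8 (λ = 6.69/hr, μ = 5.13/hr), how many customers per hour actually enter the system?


ρ = 1.3041; P_K = (1−ρ)ρ^8/(1−ρ^9) = 0.256717
λ_eff = λ(1 − P_K) = 6.69·(1 − 0.256717) = 6.69·0.743283 = 4.9726 /hr

Final: 4.9726 /hr


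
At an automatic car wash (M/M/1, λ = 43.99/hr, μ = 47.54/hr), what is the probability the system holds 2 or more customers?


ρ = 43.99/47.54 = 0.9253
P(N ≥ n) = ρ^n = 0.9253^2 = 0.856228

Final: 0.856228


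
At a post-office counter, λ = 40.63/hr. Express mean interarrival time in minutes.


Mean interarrival time = 1/λ = 1/40.63 hour = 0.02461 hour
In minutes: 0.02461 × 60 = 1.4767 min

Final: 1.4767 min


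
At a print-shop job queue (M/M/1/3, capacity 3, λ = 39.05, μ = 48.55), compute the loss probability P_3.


ρ = λ/μ = 39.05/48.55 = 0.8043
P_K = (1−ρ)ρ^K/(1−ρ^(K+1)) = (0.1957·0.520350)/(1 − 0.418531)
= 0.101819/0.581469 = 0.175107

Final: 0.175107


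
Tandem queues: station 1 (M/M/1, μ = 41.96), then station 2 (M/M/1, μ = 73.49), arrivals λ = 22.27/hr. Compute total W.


Each node sees arrival rate λ = 22.27/hr (tandem ⇒ throughput preserved).
W₁ = 1/(μ₁−λ) = 1/(41.96−22.27) = 0.05079 hr
W₂ = 1/(μ₂−λ) = 1/(73.49−22.27) = 0.01952 hr
W_total = W₁ + W₂ = 0.05079 + 0.01952 = 0.07031 hr

Final: 0.07031 hr


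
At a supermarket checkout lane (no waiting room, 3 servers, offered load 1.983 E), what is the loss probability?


B(c,a) = (a^c/c!) / Σ_{k=0}^{c} a^k/k!
a^3/3! = 1.299622
Σ terms (k=0..3): 1.00000 + 1.98300 + 1.96614 + 1.29962 = 6.248766
B = 1.299622/6.248766 = 0.207981

Final: 0.207981


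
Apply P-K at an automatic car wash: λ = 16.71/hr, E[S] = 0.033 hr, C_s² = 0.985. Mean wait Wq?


ρ = λ·E[S] = 16.71·0.033 = 0.5514
E[S²] = E[S]²(1+C_s²) = 0.033²·(1+0.985) = 0.002162
Wq = λ·E[S²]/(2(1−ρ)) = 16.71·0.002162/(2·0.4486) = 0.04026 hr

Final: 0.04026 hr


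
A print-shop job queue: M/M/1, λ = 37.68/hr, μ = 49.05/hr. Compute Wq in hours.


ρ = 37.68/49.05 = 0.7682
Wq = ρ/(μ−λ) = 0.7682/(49.05 − 37.68) = 0.7682/11.37 = 0.06756 hr

Final: 0.06756 hr


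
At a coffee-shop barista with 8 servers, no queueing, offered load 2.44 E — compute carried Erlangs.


B(8,2.44) = 0.002719 (Erlang-B)
Carried load = a(1 − B) = 2.44·(1 − 0.002719) = 2.44·0.997281 = 2.4334 E

Final: 2.4334 Erlangs


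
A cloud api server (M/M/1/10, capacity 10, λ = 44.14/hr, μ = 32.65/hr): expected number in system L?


ρ = 44.14/32.65 = 1.3519
L = ρ[1 − (K+1)ρ^K + Kρ^(K+1)] / [(1−ρ)(1−ρ^(K+1))]
Numerator: 1.3519·(1 − 11·20.393484 + 10·27.570242) = 70.805280
Denominator: (-0.3519)·(-26.570242) = 9.350447
L = 70.805280/9.350447 = 7.5724

Final: 7.5724


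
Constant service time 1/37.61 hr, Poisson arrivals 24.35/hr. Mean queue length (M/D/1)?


ρ = 24.35/37.61 = 0.6474
M/D/1: Lq = ρ²/(2(1−ρ)) = 0.4192/(2·0.3526) = 0.59446

Final: 0.59446


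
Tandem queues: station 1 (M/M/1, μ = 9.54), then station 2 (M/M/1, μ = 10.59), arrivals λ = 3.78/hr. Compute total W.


Each node sees arrival rate λ = 3.78/hr (tandem ⇒ throughput preserved).
W₁ = 1/(μ₁−λ) = 1/(9.54−3.78) = 0.17361 hr
W₂ = 1/(μ₂−λ) = 1/(10.59−3.78) = 0.14684 hr
W_total = W₁ + W₂ = 0.17361 + 0.14684 = 0.32045 hr

Final: 0.32045 hr


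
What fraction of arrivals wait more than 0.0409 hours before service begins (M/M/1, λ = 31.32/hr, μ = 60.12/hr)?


ρ = 31.32/60.12 = 0.5210
P(Wq > t) = ρ·e^{−(μ−λ)t} = 0.5210·e^{−1.1779}
= 0.5210·0.307919 = 0.160413

Final: 0.160413


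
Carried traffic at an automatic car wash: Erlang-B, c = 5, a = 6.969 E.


B(5,6.969) = 0.422884 (Erlang-B)
Carried load = a(1 − B) = 6.969·(1 − 0.422884) = 6.969·0.577116 = 4.0219 E

Final: 4.0219 Erlangs


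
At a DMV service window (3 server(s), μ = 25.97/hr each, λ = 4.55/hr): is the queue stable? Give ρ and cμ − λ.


Total capacity cμ = 3·25.97 = 77.91/hr
ρ = λ/(cμ) = 4.55/77.91 = 0.05840
Stable ⇔ ρ < 1: YES
Spare capacity = cμ − λ = 77.91 − 4.55 = 73.36/hr

Final: ρ = 0.05840; stable; margin = 73.36/hr


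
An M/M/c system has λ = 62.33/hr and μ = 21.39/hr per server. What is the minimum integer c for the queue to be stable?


Stability requires cμ > λ ⇔ c > λ/μ.
λ/μ = 62.33/21.39 = 2.9140
Minimum integer c = ⌊2.9140⌋ + 1 = 3
Check: 3·21.39 = 64.17 > 62.33, while 2·21.39 = 42.78 ≤ 62.33

Final: 3 servers


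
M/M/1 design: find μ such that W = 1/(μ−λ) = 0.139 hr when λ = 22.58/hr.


W = 1/(μ−λ) ⇒ μ − λ = 1/W = 1/0.139 = 7.1942
μ = λ + 1/W = 22.58 + 7.1942 = 29.7742 per hr

Final: 29.7742 /hr


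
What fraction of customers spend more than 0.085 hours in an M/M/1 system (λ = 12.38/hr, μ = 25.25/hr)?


W ~ Exponential(μ−λ) for M/M/1.
μ − λ = 25.25 − 12.38 = 12.8700
P(W > t) = e^{−(μ−λ)t} = e^{−1.0939} = 0.334891

Final: 0.334891
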